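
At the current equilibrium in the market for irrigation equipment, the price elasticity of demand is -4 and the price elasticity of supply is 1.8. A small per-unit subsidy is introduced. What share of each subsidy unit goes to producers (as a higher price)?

For a small subsidy around the equilibrium, the benefit split depends on the relative slopes, which at a point are proportional to the elasticities.
Buyer share = εs/(εs + |εd|) = 1.8/(1.8 + 4) = 9/29; seller share = |εd|/(εs + |εd|) = 20/29.
So producers capture 20/29 of the subsidy.

Producer share = 20/29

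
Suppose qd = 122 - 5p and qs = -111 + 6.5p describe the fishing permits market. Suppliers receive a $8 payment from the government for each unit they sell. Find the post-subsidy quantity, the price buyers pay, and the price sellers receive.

Pre-subsidy: 122 - 5p = -111 + 6.5p gives p* = 466/23, q* = 476/23.
With the subsidy, sellers receive ps = pb + 8 for each unit, where pb is the price buyers pay.
Supply in terms of pb becomes qs = -111 + 6.5(pb + 8) = -59 + 6.5pb. Setting this equal to demand: 122 - 5pb = -59 + 6.5pb, so pb = 362/23.
Sellers receive ps = 362/23 + 8 = 546/23; q' = 122 − 5·(362/23) = 996/23.

q' = 996/23; buyers pay 362/23; sellers receive 546/23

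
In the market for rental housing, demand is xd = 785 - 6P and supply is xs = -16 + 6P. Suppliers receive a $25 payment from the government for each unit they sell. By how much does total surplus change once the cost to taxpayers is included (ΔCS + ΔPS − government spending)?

Net change in total surplus = -$937.5

Pre-subsidy: 785 - 6P = -16 + 6P gives P* = 66.75, x* = 384.5.
With the subsidy, sellers receive Ps = Pb + 25 for each unit, where Pb is the price buyers pay.
Supply in terms of Pb becomes xs = -16 + 6(Pb + 25) = 134 + 6Pb. Setting this equal to demand: 785 - 6Pb = 134 + 6Pb, so Pb = 54.25.
Sellers receive Ps = 54.25 + 25 = 79.25; x' = 785 − 6·54.25 = 459.5.
ΔCS = ½(384.5 + 459.5)(66.75 − 54.25) = 5275; ΔPS = ½(384.5 + 459.5)(79.25 − 66.75) = 5275.
Government spending = 25 × 459.5 = 11487.5.
Net change = 5275 + 5275 − 11487.5 = -937.5. The loss equals the DWL triangle ½·25·75.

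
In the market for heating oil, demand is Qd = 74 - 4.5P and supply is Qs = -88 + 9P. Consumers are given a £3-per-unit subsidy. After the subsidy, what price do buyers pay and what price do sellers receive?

Buyers pay £10; sellers receive £13

Pre-subsidy: 74 - 4.5P = -88 + 9P gives P* = 12, Q* = 20.
With the rebate, buyers effectively pay Pb = Ps − 3, where Ps is the price sellers receive.
Demand in terms of Ps becomes Qd = 74 − 4.5(Ps − 3) = 87.5 - 4.5Ps. Setting this equal to supply: 87.5 - 4.5Ps = -88 + 9Ps, so Ps = 13.
Buyers pay Pb = 13 − 3 = 10; Q' = -88 + 9·13 = 29.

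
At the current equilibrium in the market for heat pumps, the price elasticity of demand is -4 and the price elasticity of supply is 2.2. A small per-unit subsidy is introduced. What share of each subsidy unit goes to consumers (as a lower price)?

Consumer share = 11/31

For a small subsidy around the equilibrium, the benefit split depends on the relative slopes, which at a point are proportional to the elasticities.
Buyer share = εs/(εs + |εd|) = 2.2/(2.2 + 4) = 11/31; seller share = |εd|/(εs + |εd|) = 20/31.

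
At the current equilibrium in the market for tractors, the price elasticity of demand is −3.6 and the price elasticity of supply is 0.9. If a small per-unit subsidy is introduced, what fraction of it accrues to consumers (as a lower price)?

For a small subsidy around the equilibrium, the benefit split depends on the relative slopes, which at a point are proportional to the elasticities.
Buyer share = εs/(εs + |εd|) = 0.9/(0.9 + 3.6) = 0.2; seller share = |εd|/(εs + |εd|) = 0.8.

Consumer share = 0.2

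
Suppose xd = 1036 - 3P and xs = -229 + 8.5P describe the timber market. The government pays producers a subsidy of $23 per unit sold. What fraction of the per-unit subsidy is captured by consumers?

Consumer share = 17/23

Pre-subsidy: 1036 - 3P = -229 + 8.5P gives P* = 110, x* = 706.
With the subsidy, sellers receive Ps = Pb + 23 for each unit, where Pb is the price buyers pay.
Supply in terms of Pb becomes xs = -229 + 8.5(Pb + 23) = -33.5 + 8.5Pb. Setting this equal to demand: 1036 - 3Pb = -33.5 + 8.5Pb, so Pb = 93.
Sellers receive Ps = 93 + 23 = 116; x' = 1036 − 3·93 = 757.
Buyers' price falls by P* − Pb = 110 − 93 = 17; sellers' price rises by Ps − P* = 116 − 110 = 6.
So consumers capture 17/23 = 17/23 of each unit of subsidy.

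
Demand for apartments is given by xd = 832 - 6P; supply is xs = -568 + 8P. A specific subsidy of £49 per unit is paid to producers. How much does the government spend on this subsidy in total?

Pre-subsidy: 832 - 6P = -568 + 8P gives P* = 100, x* = 232.
With the subsidy, sellers receive Ps = Pb + 49 for each unit, where Pb is the price buyers pay.
Supply in terms of Pb becomes xs = -568 + 8(Pb + 49) = -176 + 8Pb. Setting this equal to demand: 832 - 6Pb = -176 + 8Pb, so Pb = 72.
Sellers receive Ps = 72 + 49 = 121; x' = 832 − 6·72 = 400.
Government outlay = subsidy × quantity = 49 × 400 = 19600.

Government cost = £19600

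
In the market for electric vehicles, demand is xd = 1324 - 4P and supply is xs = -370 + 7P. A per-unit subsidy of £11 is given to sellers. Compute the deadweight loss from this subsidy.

Pre-subsidy: 1324 - 4P = -370 + 7P gives P* = 154, x* = 708.
With the subsidy, sellers receive Ps = Pb + 11 for each unit, where Pb is the price buyers pay.
Supply in terms of Pb becomes xs = -370 + 7(Pb + 11) = -293 + 7Pb. Setting this equal to demand: 1324 - 4Pb = -293 + 7Pb, so Pb = 147.
Sellers receive Ps = 147 + 11 = 158; x' = 1324 − 4·147 = 736.
The subsidy expands output by 736 − 708 = 28 past the efficient level; on those units the gap between marginal cost and willingness to pay runs from 0 up to 11.
DWL = ½ × 11 × 28 = 154.

Deadweight loss = £154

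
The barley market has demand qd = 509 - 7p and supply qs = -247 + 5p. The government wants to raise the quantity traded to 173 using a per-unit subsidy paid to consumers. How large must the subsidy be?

Required subsidy s = 36 per unit

At q = 173, invert demand for the buyer price: pb = (509 − 173)/7 = 48; invert supply for the seller price: ps = (173 − (-247))/5 = 84.
The subsidy must fill the gap: s = ps − pb = 84 − 48 = 36.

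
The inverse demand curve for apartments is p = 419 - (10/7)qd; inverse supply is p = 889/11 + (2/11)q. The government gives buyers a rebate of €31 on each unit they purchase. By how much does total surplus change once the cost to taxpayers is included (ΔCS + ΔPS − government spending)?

Net change in total surplus = -€298.375

Pre-subsidy: 419 - (10/7)q = 889/11 + (2/11)q gives q* = 210 and p* = 119.
With the rebate, buyers effectively pay pb = ps − 31, where ps is the price sellers receive.
On the curves, pb = 419 - (10/7)q and ps = 889/11 + (2/11)q; the wedge ps − pb = 31 gives 889/11 + (2/11)q − (419 - (10/7)q) = 31, so q' = 229.25.
Then pb = 419 − (10/7)·229.25 = 91.5 and ps = 889/11 + (2/11)·229.25 = 122.5.
ΔCS = ½(210 + 229.25)(119 − 91.5) = 6039.6875; ΔPS = ½(210 + 229.25)(122.5 − 119) = 768.6875.
Government spending = 31 × 229.25 = 7106.75.
Net change = 6039.6875 + 768.6875 − 7106.75 = -298.375. The loss equals the DWL triangle ½·31·19.25.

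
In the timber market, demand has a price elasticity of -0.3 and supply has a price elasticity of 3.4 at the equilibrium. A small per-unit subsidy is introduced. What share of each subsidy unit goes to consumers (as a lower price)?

Consumer share = 34/37

For a small subsidy around the equilibrium, the benefit split depends on the relative slopes, which at a point are proportional to the elasticities.
Buyer share = εs/(εs + |εd|) = 3.4/(3.4 + 0.3) = 34/37; seller share = |εd|/(εs + |εd|) = 3/37.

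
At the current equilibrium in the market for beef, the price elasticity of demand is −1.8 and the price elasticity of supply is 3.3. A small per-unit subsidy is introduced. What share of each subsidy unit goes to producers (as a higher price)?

Producer share = 6/17

For a small subsidy around the equilibrium, the benefit split depends on the relative slopes, which at a point are proportional to the elasticities.
Buyer share = εs/(εs + |εd|) = 3.3/(3.3 + 1.8) = 11/17; seller share = |εd|/(εs + |εd|) = 6/17.
So producers capture 6/17 of the subsidy.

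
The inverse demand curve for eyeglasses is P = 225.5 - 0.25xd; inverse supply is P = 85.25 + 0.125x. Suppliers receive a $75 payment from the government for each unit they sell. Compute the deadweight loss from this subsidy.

Deadweight loss = $7500

Pre-subsidy: 225.5 - 0.25x = 85.25 + 0.125x gives x* = 374 and P* = 132.
With the subsidy, sellers receive Ps = Pb + 75 for each unit, where Pb is the price buyers pay.
On the curves, Pb = 225.5 - 0.25x and Ps = 85.25 + 0.125x; the wedge Ps − Pb = 75 gives 85.25 + 0.125x − (225.5 - 0.25x) = 75, so x' = 574.
Then Pb = 225.5 − 0.25·574 = 82 and Ps = 85.25 + 0.125·574 = 157.
The subsidy expands output by 574 − 374 = 200 past the efficient level; on those units the gap between marginal cost and willingness to pay runs from 0 up to 75.
DWL = ½ × 75 × 200 = 7500.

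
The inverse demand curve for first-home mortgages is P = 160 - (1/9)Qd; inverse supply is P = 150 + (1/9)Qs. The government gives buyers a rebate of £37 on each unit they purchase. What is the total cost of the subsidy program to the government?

Pre-subsidy: 160 - (1/9)Q = 150 + (1/9)Q gives Q* = 45 and P* = 155.
With the rebate, buyers effectively pay Pb = Ps − 37, where Ps is the price sellers receive.
On the curves, Pb = 160 - (1/9)Q and Ps = 150 + (1/9)Q; the wedge Ps − Pb = 37 gives 150 + (1/9)Q − (160 - (1/9)Q) = 37, so Q' = 211.5.
Then Pb = 160 − (1/9)·211.5 = 136.5 and Ps = 150 + (1/9)·211.5 = 173.5.
Government outlay = subsidy × quantity = 37 × 211.5 = 7825.5.

Government cost = £7825.5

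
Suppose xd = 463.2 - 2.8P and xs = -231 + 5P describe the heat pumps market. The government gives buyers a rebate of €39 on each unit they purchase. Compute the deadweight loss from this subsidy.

Pre-subsidy: 463.2 - 2.8P = -231 + 5P gives P* = 89, x* = 214.
With the rebate, buyers effectively pay Pb = Ps − 39, where Ps is the price sellers receive.
Demand in terms of Ps becomes xd = 463.2 − 2.8(Ps − 39) = 572.4 - 2.8Ps. Setting this equal to supply: 572.4 - 2.8Ps = -231 + 5Ps, so Ps = 103.
Buyers pay Pb = 103 − 39 = 64; x' = -231 + 5·103 = 284.
The subsidy expands output by 284 − 214 = 70 past the efficient level; on those units the gap between marginal cost and willingness to pay runs from 0 up to 39.
DWL = ½ × 39 × 70 = 1365.

Deadweight loss = €1365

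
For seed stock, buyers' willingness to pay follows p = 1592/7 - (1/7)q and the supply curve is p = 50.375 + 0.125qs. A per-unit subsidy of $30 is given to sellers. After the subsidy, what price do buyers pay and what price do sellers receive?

Buyers pay $117; sellers receive $147

Pre-subsidy: 1592/7 - (1/7)q = 50.375 + 0.125q gives q* = 661 and p* = 133.
With the subsidy, sellers receive ps = pb + 30 for each unit, where pb is the price buyers pay.
On the curves, pb = 1592/7 - (1/7)q and ps = 50.375 + 0.125q; the wedge ps − pb = 30 gives 50.375 + 0.125q − (1592/7 - (1/7)q) = 30, so q' = 773.
Then pb = 1592/7 − (1/7)·773 = 117 and ps = 50.375 + 0.125·773 = 147.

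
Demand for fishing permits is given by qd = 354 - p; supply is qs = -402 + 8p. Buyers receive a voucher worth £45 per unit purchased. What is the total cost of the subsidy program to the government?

Government cost = £13950

Pre-subsidy: 354 - p = -402 + 8p gives p* = 84, q* = 270.
With the rebate, buyers effectively pay pb = ps − 45, where ps is the price sellers receive.
Demand in terms of ps becomes qd = 354 − 1(ps − 45) = 399 - ps. Setting this equal to supply: 399 - ps = -402 + 8ps, so ps = 89.
Buyers pay pb = 89 − 45 = 44; q' = -402 + 8·89 = 310.
Government outlay = subsidy × quantity = 45 × 310 = 13950.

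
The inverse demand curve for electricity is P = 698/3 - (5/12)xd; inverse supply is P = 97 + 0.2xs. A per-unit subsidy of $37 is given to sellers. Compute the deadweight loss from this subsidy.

Pre-subsidy: 698/3 - (5/12)x = 97 + 0.2x gives x* = 220 and P* = 141.
With the subsidy, sellers receive Ps = Pb + 37 for each unit, where Pb is the price buyers pay.
On the curves, Pb = 698/3 - (5/12)x and Ps = 97 + 0.2x; the wedge Ps − Pb = 37 gives 97 + 0.2x − (698/3 - (5/12)x) = 37, so x' = 280.
Then Pb = 698/3 − (5/12)·280 = 116 and Ps = 97 + 0.2·280 = 153.
The subsidy expands output by 280 − 220 = 60 past the efficient level; on those units the gap between marginal cost and willingness to pay runs from 0 up to 37.
DWL = ½ × 37 × 60 = 1110.

Deadweight loss = $1110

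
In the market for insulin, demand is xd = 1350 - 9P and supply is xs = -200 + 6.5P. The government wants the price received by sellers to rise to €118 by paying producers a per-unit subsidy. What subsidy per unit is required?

Required subsidy s = €31 per unit

At a seller price of 118, quantity supplied is -200 + 6.5·118 = 567.
Buyers absorb 567 only when they pay Pb with 1350 − 9·Pb = 567, i.e. Pb = 87.
s = Ps − Pb = 118 − 87 = 31.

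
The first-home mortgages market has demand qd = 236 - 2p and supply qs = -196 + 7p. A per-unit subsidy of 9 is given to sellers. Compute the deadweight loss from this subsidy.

Pre-subsidy: 236 - 2p = -196 + 7p gives p* = 48, q* = 140.
With the subsidy, sellers receive ps = pb + 9 for each unit, where pb is the price buyers pay.
Supply in terms of pb becomes qs = -196 + 7(pb + 9) = -133 + 7pb. Setting this equal to demand: 236 - 2pb = -133 + 7pb, so pb = 41.
Sellers receive ps = 41 + 9 = 50; q' = 236 − 2·41 = 154.
The subsidy expands output by 154 − 140 = 14 past the efficient level; on those units the gap between marginal cost and willingness to pay runs from 0 up to 9.
DWL = ½ × 9 × 14 = 63.

Deadweight loss = 63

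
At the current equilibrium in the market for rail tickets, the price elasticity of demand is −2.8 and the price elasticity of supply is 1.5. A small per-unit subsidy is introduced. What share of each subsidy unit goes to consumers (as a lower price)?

Consumer share = 15/43

For a small subsidy around the equilibrium, the benefit split depends on the relative slopes, which at a point are proportional to the elasticities.
Buyer share = εs/(εs + |εd|) = 1.5/(1.5 + 2.8) = 15/43; seller share = |εd|/(εs + |εd|) = 28/43.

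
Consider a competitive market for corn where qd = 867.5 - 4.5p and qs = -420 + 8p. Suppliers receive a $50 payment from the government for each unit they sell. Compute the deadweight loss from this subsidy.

Pre-subsidy: 867.5 - 4.5p = -420 + 8p gives p* = 103, q* = 404.
With the subsidy, sellers receive ps = pb + 50 for each unit, where pb is the price buyers pay.
Supply in terms of pb becomes qs = -420 + 8(pb + 50) = -20 + 8pb. Setting this equal to demand: 867.5 - 4.5pb = -20 + 8pb, so pb = 71.
Sellers receive ps = 71 + 50 = 121; q' = 867.5 − 4.5·71 = 548.
The subsidy expands output by 548 − 404 = 144 past the efficient level; on those units the gap between marginal cost and willingness to pay runs from 0 up to 50.
DWL = ½ × 50 × 144 = 3600.

Deadweight loss = $3600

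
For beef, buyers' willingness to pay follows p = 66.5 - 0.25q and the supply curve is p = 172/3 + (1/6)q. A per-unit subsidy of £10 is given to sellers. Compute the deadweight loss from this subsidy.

Deadweight loss = £120

Pre-subsidy: 66.5 - 0.25q = 172/3 + (1/6)q gives q* = 22 and p* = 61.
With the subsidy, sellers receive ps = pb + 10 for each unit, where pb is the price buyers pay.
On the curves, pb = 66.5 - 0.25q and ps = 172/3 + (1/6)q; the wedge ps − pb = 10 gives 172/3 + (1/6)q − (66.5 - 0.25q) = 10, so q' = 46.
Then pb = 66.5 − 0.25·46 = 55 and ps = 172/3 + (1/6)·46 = 65.
The subsidy expands output by 46 − 22 = 24 past the efficient level; on those units the gap between marginal cost and willingness to pay runs from 0 up to 10.
DWL = ½ × 10 × 24 = 120.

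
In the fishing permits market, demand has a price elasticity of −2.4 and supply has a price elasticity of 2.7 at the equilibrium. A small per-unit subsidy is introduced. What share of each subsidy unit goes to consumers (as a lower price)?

Consumer share = 9/17

For a small subsidy around the equilibrium, the benefit split depends on the relative slopes, which at a point are proportional to the elasticities.
Buyer share = εs/(εs + |εd|) = 2.7/(2.7 + 2.4) = 9/17; seller share = |εd|/(εs + |εd|) = 8/17.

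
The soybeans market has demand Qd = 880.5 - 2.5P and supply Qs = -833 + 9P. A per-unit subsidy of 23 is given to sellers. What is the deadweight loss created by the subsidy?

Deadweight loss = 517.5

Pre-subsidy: 880.5 - 2.5P = -833 + 9P gives P* = 149, Q* = 508.
With the subsidy, sellers receive Ps = Pb + 23 for each unit, where Pb is the price buyers pay.
Supply in terms of Pb becomes Qs = -833 + 9(Pb + 23) = -626 + 9Pb. Setting this equal to demand: 880.5 - 2.5Pb = -626 + 9Pb, so Pb = 131.
Sellers receive Ps = 131 + 23 = 154; Q' = 880.5 − 2.5·131 = 553.
The subsidy expands output by 553 − 508 = 45 past the efficient level; on those units the gap between marginal cost and willingness to pay runs from 0 up to 23.
DWL = ½ × 23 × 45 = 517.5.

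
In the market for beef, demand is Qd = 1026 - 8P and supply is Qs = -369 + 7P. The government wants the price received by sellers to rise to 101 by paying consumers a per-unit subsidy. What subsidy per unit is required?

At a seller price of 101, quantity supplied is -369 + 7·101 = 338.
Buyers absorb 338 only when they pay Pb with 1026 − 8·Pb = 338, i.e. Pb = 86.
s = Ps − Pb = 101 − 86 = 15.

Required subsidy s = 15 per unit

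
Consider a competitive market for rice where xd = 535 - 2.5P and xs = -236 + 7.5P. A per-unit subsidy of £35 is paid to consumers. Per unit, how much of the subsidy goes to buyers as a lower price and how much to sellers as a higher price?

Pre-subsidy: 535 - 2.5P = -236 + 7.5P gives P* = 77.1, x* = 342.25.
With the rebate, buyers effectively pay Pb = Ps − 35, where Ps is the price sellers receive.
Demand in terms of Ps becomes xd = 535 − 2.5(Ps − 35) = 622.5 - 2.5Ps. Setting this equal to supply: 622.5 - 2.5Ps = -236 + 7.5Ps, so Ps = 85.85.
Buyers pay Pb = 85.85 − 35 = 50.85; x' = -236 + 7.5·85.85 = 407.875.
Buyers' price falls by P* − Pb = 77.1 − 50.85 = 26.25; sellers' price rises by Ps − P* = 85.85 − 77.1 = 8.75.

Buyers gain £26.25 per unit; sellers gain £8.75 per unit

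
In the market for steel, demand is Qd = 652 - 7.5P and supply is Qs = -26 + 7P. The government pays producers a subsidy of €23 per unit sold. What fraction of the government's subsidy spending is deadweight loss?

Pre-subsidy: 652 - 7.5P = -26 + 7P gives P* = 1356/29, Q* = 8738/29.
With the subsidy, sellers receive Ps = Pb + 23 for each unit, where Pb is the price buyers pay.
Supply in terms of Pb becomes Qs = -26 + 7(Pb + 23) = 135 + 7Pb. Setting this equal to demand: 652 - 7.5Pb = 135 + 7Pb, so Pb = 1034/29.
Sellers receive Ps = 1034/29 + 23 = 1701/29; Q' = 652 − 7.5·(1034/29) = 11153/29.
ΔCS = ½(8738/29 + 11153/29)(1356/29 − 1034/29) = 3202451/841; ΔPS = ½(8738/29 + 11153/29)(1701/29 − 1356/29) = 6862395/1682.
Government spending = 23 × 11153/29 = 256519/29.
DWL = ½ × 23 × (11153/29 − 8738/29) = 55545/58; fraction = (55545/58) / (256519/29) = 2415/22306.

DWL / government spending = 2415/22306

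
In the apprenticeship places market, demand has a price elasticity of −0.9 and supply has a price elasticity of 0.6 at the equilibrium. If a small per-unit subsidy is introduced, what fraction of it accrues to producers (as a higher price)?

Producer share = 0.6

For a small subsidy around the equilibrium, the benefit split depends on the relative slopes, which at a point are proportional to the elasticities.
Buyer share = εs/(εs + |εd|) = 0.6/(0.6 + 0.9) = 0.4; seller share = |εd|/(εs + |εd|) = 0.6.
So producers capture 0.6 of the subsidy.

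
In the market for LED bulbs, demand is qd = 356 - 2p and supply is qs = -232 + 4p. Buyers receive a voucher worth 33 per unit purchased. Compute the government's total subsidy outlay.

Pre-subsidy: 356 - 2p = -232 + 4p gives p* = 98, q* = 160.
With the rebate, buyers effectively pay pb = ps − 33, where ps is the price sellers receive.
Demand in terms of ps becomes qd = 356 − 2(ps − 33) = 422 - 2ps. Setting this equal to supply: 422 - 2ps = -232 + 4ps, so ps = 109.
Buyers pay pb = 109 − 33 = 76; q' = -232 + 4·109 = 204.
Government outlay = subsidy × quantity = 33 × 204 = 6732.

Government cost = 6732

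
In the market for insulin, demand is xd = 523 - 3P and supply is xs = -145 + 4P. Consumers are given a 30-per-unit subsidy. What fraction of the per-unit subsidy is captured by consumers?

Consumer share = 4/7

Pre-subsidy: 523 - 3P = -145 + 4P gives P* = 668/7, x* = 1657/7.
With the rebate, buyers effectively pay Pb = Ps − 30, where Ps is the price sellers receive.
Demand in terms of Ps becomes xd = 523 − 3(Ps − 30) = 613 - 3Ps. Setting this equal to supply: 613 - 3Ps = -145 + 4Ps, so Ps = 758/7.
Buyers pay Pb = 758/7 − 30 = 548/7; x' = -145 + 4·(758/7) = 2017/7.
Buyers' price falls by P* − Pb = 668/7 − 548/7 = 120/7; sellers' price rises by Ps − P* = 758/7 − 668/7 = 90/7.
So consumers capture (120/7)/30 = 4/7 of each unit of subsidy.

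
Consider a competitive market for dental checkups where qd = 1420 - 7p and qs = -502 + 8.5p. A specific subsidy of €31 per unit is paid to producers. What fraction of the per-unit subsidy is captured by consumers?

Pre-subsidy: 1420 - 7p = -502 + 8.5p gives p* = 124, q* = 552.
With the subsidy, sellers receive ps = pb + 31 for each unit, where pb is the price buyers pay.
Supply in terms of pb becomes qs = -502 + 8.5(pb + 31) = -238.5 + 8.5pb. Setting this equal to demand: 1420 - 7pb = -238.5 + 8.5pb, so pb = 107.
Sellers receive ps = 107 + 31 = 138; q' = 1420 − 7·107 = 671.
Buyers' price falls by p* − pb = 124 − 107 = 17; sellers' price rises by ps − p* = 138 − 124 = 14.
So consumers capture 17/31 = 17/31 of each unit of subsidy.

Consumer share = 17/31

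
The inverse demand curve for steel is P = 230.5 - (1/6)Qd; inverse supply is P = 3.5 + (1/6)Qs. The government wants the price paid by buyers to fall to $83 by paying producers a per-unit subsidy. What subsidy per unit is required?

Required subsidy s = $68 per unit

At a buyer price of 83, quantity demanded is 1383 − 6·83 = 885.
Sellers supply 885 only when they receive Ps = 3.5 + (1/6)·885 = 151.
s = Ps − Pb = 151 − 83 = 68.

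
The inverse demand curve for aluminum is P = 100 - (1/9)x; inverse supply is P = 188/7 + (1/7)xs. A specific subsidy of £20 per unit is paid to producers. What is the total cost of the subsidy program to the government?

Government cost = £7335

Pre-subsidy: 100 - (1/9)x = 188/7 + (1/7)x gives x* = 288 and P* = 68.
With the subsidy, sellers receive Ps = Pb + 20 for each unit, where Pb is the price buyers pay.
On the curves, Pb = 100 - (1/9)x and Ps = 188/7 + (1/7)x; the wedge Ps − Pb = 20 gives 188/7 + (1/7)x − (100 - (1/9)x) = 20, so x' = 366.75.
Then Pb = 100 − (1/9)·366.75 = 59.25 and Ps = 188/7 + (1/7)·366.75 = 79.25.
Government outlay = subsidy × quantity = 20 × 366.75 = 7335.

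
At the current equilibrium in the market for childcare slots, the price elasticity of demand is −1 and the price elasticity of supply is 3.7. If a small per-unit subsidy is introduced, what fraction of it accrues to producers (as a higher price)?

Producer share = 10/47

For a small subsidy around the equilibrium, the benefit split depends on the relative slopes, which at a point are proportional to the elasticities.
Buyer share = εs/(εs + |εd|) = 3.7/(3.7 + 1) = 37/47; seller share = |εd|/(εs + |εd|) = 10/47.
So producers capture 10/47 of the subsidy.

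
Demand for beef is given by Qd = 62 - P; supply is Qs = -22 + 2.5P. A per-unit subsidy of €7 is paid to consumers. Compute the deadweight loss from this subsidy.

Deadweight loss = €17.5

Pre-subsidy: 62 - P = -22 + 2.5P gives P* = 24, Q* = 38.
With the rebate, buyers effectively pay Pb = Ps − 7, where Ps is the price sellers receive.
Demand in terms of Ps becomes Qd = 62 − 1(Ps − 7) = 69 - Ps. Setting this equal to supply: 69 - Ps = -22 + 2.5Ps, so Ps = 26.
Buyers pay Pb = 26 − 7 = 19; Q' = -22 + 2.5·26 = 43.
The subsidy expands output by 43 − 38 = 5 past the efficient level; on those units the gap between marginal cost and willingness to pay runs from 0 up to 7.
DWL = ½ × 7 × 5 = 17.5.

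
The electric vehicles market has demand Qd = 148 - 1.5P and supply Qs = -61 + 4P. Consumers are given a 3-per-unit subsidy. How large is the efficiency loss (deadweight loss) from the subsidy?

Pre-subsidy: 148 - 1.5P = -61 + 4P gives P* = 38, Q* = 91.
With the rebate, buyers effectively pay Pb = Ps − 3, where Ps is the price sellers receive.
Demand in terms of Ps becomes Qd = 148 − 1.5(Ps − 3) = 152.5 - 1.5Ps. Setting this equal to supply: 152.5 - 1.5Ps = -61 + 4Ps, so Ps = 427/11.
Buyers pay Pb = 427/11 − 3 = 394/11; Q' = -61 + 4·(427/11) = 1037/11.
The subsidy expands output by 1037/11 − 91 = 36/11 past the efficient level; on those units the gap between marginal cost and willingness to pay runs from 0 up to 3.
DWL = ½ × 3 × 36/11 = 54/11.

Deadweight loss = 54/11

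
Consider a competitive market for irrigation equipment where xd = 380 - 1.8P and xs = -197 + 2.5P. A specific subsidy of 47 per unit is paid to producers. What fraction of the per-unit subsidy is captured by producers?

Producer share = 18/43

Pre-subsidy: 380 - 1.8P = -197 + 2.5P gives P* = 5770/43, x* = 5954/43.
With the subsidy, sellers receive Ps = Pb + 47 for each unit, where Pb is the price buyers pay.
Supply in terms of Pb becomes xs = -197 + 2.5(Pb + 47) = -79.5 + 2.5Pb. Setting this equal to demand: 380 - 1.8Pb = -79.5 + 2.5Pb, so Pb = 4595/43.
Sellers receive Ps = 4595/43 + 47 = 6616/43; x' = 380 − 1.8·(4595/43) = 8069/43.
Buyers' price falls by P* − Pb = 5770/43 − 4595/43 = 1175/43; sellers' price rises by Ps − P* = 6616/43 − 5770/43 = 846/43.
So producers capture (846/43)/47 = 18/43 of each unit of subsidy.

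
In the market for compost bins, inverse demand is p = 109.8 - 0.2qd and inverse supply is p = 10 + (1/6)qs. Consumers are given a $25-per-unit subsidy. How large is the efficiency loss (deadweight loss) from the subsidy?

Pre-subsidy: 109.8 - 0.2q = 10 + (1/6)q gives q* = 2994/11 and p* = 609/11.
With the rebate, buyers effectively pay pb = ps − 25, where ps is the price sellers receive.
On the curves, pb = 109.8 - 0.2q and ps = 10 + (1/6)q; the wedge ps − pb = 25 gives 10 + (1/6)q − (109.8 - 0.2q) = 25, so q' = 3744/11.
Then pb = 109.8 − 0.2·(3744/11) = 459/11 and ps = 10 + (1/6)·(3744/11) = 734/11.
The subsidy expands output by 3744/11 − 2994/11 = 750/11 past the efficient level; on those units the gap between marginal cost and willingness to pay runs from 0 up to 25.
DWL = ½ × 25 × 750/11 = 9375/11.

Deadweight loss = 9375/11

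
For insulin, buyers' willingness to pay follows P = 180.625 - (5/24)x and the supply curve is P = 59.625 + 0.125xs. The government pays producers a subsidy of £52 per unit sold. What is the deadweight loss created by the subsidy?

Pre-subsidy: 180.625 - (5/24)x = 59.625 + 0.125x gives x* = 363 and P* = 105.
With the subsidy, sellers receive Ps = Pb + 52 for each unit, where Pb is the price buyers pay.
On the curves, Pb = 180.625 - (5/24)x and Ps = 59.625 + 0.125x; the wedge Ps − Pb = 52 gives 59.625 + 0.125x − (180.625 - (5/24)x) = 52, so x' = 519.
Then Pb = 180.625 − (5/24)·519 = 72.5 and Ps = 59.625 + 0.125·519 = 124.5.
The subsidy expands output by 519 − 363 = 156 past the efficient level; on those units the gap between marginal cost and willingness to pay runs from 0 up to 52.
DWL = ½ × 52 × 156 = 4056.

Deadweight loss = £4056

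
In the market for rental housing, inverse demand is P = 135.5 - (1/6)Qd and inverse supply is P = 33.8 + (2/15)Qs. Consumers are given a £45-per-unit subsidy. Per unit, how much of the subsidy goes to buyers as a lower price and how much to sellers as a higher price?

Buyers gain £25 per unit; sellers gain £20 per unit

Pre-subsidy: 135.5 - (1/6)Q = 33.8 + (2/15)Q gives Q* = 339 and P* = 79.
With the rebate, buyers effectively pay Pb = Ps − 45, where Ps is the price sellers receive.
On the curves, Pb = 135.5 - (1/6)Q and Ps = 33.8 + (2/15)Q; the wedge Ps − Pb = 45 gives 33.8 + (2/15)Q − (135.5 - (1/6)Q) = 45, so Q' = 489.
Then Pb = 135.5 − (1/6)·489 = 54 and Ps = 33.8 + (2/15)·489 = 99.
Buyers' price falls by P* − Pb = 79 − 54 = 25; sellers' price rises by Ps − P* = 99 − 79 = 20.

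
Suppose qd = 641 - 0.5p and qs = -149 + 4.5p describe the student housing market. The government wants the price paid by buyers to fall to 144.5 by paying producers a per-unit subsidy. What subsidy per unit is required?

At a buyer price of 144.5, quantity demanded is 641 − 0.5·144.5 = 568.75.
Sellers supply 568.75 only when they receive ps with -149 + 4.5·ps = 568.75, i.e. ps = 159.5.
s = ps − pb = 159.5 − 144.5 = 15.

Required subsidy s = 15 per unit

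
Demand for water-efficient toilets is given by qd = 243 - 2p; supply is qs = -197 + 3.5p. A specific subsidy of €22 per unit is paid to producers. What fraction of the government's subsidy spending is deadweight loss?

DWL / government spending = 14/111

Pre-subsidy: 243 - 2p = -197 + 3.5p gives p* = 80, q* = 83.
With the subsidy, sellers receive ps = pb + 22 for each unit, where pb is the price buyers pay.
Supply in terms of pb becomes qs = -197 + 3.5(pb + 22) = -120 + 3.5pb. Setting this equal to demand: 243 - 2pb = -120 + 3.5pb, so pb = 66.
Sellers receive ps = 66 + 22 = 88; q' = 243 − 2·66 = 111.
ΔCS = ½(83 + 111)(80 − 66) = 1358; ΔPS = ½(83 + 111)(88 − 80) = 776.
Government spending = 22 × 111 = 2442.
DWL = ½ × 22 × (111 − 83) = 308; fraction = 308 / 2442 = 14/111.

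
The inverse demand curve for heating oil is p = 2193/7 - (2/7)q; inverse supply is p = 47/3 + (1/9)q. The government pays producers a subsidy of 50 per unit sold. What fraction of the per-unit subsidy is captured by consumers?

Consumer share = 0.72

Pre-subsidy: 2193/7 - (2/7)q = 47/3 + (1/9)q gives q* = 750 and p* = 99.
With the subsidy, sellers receive ps = pb + 50 for each unit, where pb is the price buyers pay.
On the curves, pb = 2193/7 - (2/7)q and ps = 47/3 + (1/9)q; the wedge ps − pb = 50 gives 47/3 + (1/9)q − (2193/7 - (2/7)q) = 50, so q' = 876.
Then pb = 2193/7 − (2/7)·876 = 63 and ps = 47/3 + (1/9)·876 = 113.
Buyers' price falls by p* − pb = 99 − 63 = 36; sellers' price rises by ps − p* = 113 − 99 = 14.
So consumers capture 36/50 = 0.72 of each unit of subsidy.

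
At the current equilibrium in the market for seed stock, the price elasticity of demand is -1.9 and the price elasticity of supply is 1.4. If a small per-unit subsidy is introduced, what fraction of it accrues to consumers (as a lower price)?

Consumer share = 14/33

For a small subsidy around the equilibrium, the benefit split depends on the relative slopes, which at a point are proportional to the elasticities.
Buyer share = εs/(εs + |εd|) = 1.4/(1.4 + 1.9) = 14/33; seller share = |εd|/(εs + |εd|) = 19/33.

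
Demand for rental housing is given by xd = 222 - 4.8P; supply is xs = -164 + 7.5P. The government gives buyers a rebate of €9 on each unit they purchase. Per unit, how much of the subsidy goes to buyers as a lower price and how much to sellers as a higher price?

Buyers gain 225/41 per unit; sellers gain 144/41 per unit

Pre-subsidy: 222 - 4.8P = -164 + 7.5P gives P* = 3860/123, x* = 2926/41.
With the rebate, buyers effectively pay Pb = Ps − 9, where Ps is the price sellers receive.
Demand in terms of Ps becomes xd = 222 − 4.8(Ps − 9) = 265.2 - 4.8Ps. Setting this equal to supply: 265.2 - 4.8Ps = -164 + 7.5Ps, so Ps = 4292/123.
Buyers pay Pb = 4292/123 − 9 = 3185/123; x' = -164 + 7.5·(4292/123) = 4006/41.
Buyers' price falls by P* − Pb = 3860/123 − 3185/123 = 225/41; sellers' price rises by Ps − P* = 4292/123 − 3860/123 = 144/41.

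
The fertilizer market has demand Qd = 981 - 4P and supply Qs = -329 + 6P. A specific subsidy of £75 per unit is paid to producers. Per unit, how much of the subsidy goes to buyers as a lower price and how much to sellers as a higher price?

Pre-subsidy: 981 - 4P = -329 + 6P gives P* = 131, Q* = 457.
With the subsidy, sellers receive Ps = Pb + 75 for each unit, where Pb is the price buyers pay.
Supply in terms of Pb becomes Qs = -329 + 6(Pb + 75) = 121 + 6Pb. Setting this equal to demand: 981 - 4Pb = 121 + 6Pb, so Pb = 86.
Sellers receive Ps = 86 + 75 = 161; Q' = 981 − 4·86 = 637.
Buyers' price falls by P* − Pb = 131 − 86 = 45; sellers' price rises by Ps − P* = 161 − 131 = 30.

Buyers gain £45 per unit; sellers gain £30 per unit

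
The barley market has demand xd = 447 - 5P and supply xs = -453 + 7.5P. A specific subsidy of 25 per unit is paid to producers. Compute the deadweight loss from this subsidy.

Deadweight loss = 937.5

Pre-subsidy: 447 - 5P = -453 + 7.5P gives P* = 72, x* = 87.
With the subsidy, sellers receive Ps = Pb + 25 for each unit, where Pb is the price buyers pay.
Supply in terms of Pb becomes xs = -453 + 7.5(Pb + 25) = -265.5 + 7.5Pb. Setting this equal to demand: 447 - 5Pb = -265.5 + 7.5Pb, so Pb = 57.
Sellers receive Ps = 57 + 25 = 82; x' = 447 − 5·57 = 162.
The subsidy expands output by 162 − 87 = 75 past the efficient level; on those units the gap between marginal cost and willingness to pay runs from 0 up to 25.
DWL = ½ × 25 × 75 = 937.5.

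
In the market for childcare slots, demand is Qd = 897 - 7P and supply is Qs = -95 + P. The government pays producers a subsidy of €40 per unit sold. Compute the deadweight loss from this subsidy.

Deadweight loss = €700

Pre-subsidy: 897 - 7P = -95 + P gives P* = 124, Q* = 29.
With the subsidy, sellers receive Ps = Pb + 40 for each unit, where Pb is the price buyers pay.
Supply in terms of Pb becomes Qs = -95 + 1(Pb + 40) = -55 + Pb. Setting this equal to demand: 897 - 7Pb = -55 + Pb, so Pb = 119.
Sellers receive Ps = 119 + 40 = 159; Q' = 897 − 7·119 = 64.
The subsidy expands output by 64 − 29 = 35 past the efficient level; on those units the gap between marginal cost and willingness to pay runs from 0 up to 40.
DWL = ½ × 40 × 35 = 700.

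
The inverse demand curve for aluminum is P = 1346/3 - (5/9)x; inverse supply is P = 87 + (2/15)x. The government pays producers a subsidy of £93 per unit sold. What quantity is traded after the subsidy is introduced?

x' = 660

Pre-subsidy: 1346/3 - (5/9)x = 87 + (2/15)x gives x* = 525 and P* = 157.
With the subsidy, sellers receive Ps = Pb + 93 for each unit, where Pb is the price buyers pay.
On the curves, Pb = 1346/3 - (5/9)x and Ps = 87 + (2/15)x; the wedge Ps − Pb = 93 gives 87 + (2/15)x − (1346/3 - (5/9)x) = 93, so x' = 660.
Then Pb = 1346/3 − (5/9)·660 = 82 and Ps = 87 + (2/15)·660 = 175.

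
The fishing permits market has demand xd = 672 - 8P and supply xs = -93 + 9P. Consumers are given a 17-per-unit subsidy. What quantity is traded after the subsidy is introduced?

x' = 384

Pre-subsidy: 672 - 8P = -93 + 9P gives P* = 45, x* = 312.
With the rebate, buyers effectively pay Pb = Ps − 17, where Ps is the price sellers receive.
Demand in terms of Ps becomes xd = 672 − 8(Ps − 17) = 808 - 8Ps. Setting this equal to supply: 808 - 8Ps = -93 + 9Ps, so Ps = 53.
Buyers pay Pb = 53 − 17 = 36; x' = -93 + 9·53 = 384.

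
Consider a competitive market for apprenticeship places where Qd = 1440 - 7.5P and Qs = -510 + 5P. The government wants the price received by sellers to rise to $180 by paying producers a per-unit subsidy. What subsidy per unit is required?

Required subsidy s = $40 per unit

At a seller price of 180, quantity supplied is -510 + 5·180 = 390.
Buyers absorb 390 only when they pay Pb with 1440 − 7.5·Pb = 390, i.e. Pb = 140.
s = Ps − Pb = 180 − 140 = 40.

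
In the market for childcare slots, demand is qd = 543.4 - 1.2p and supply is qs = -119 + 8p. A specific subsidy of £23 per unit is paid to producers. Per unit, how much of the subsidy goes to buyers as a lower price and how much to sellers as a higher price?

Pre-subsidy: 543.4 - 1.2p = -119 + 8p gives p* = 72, q* = 457.
With the subsidy, sellers receive ps = pb + 23 for each unit, where pb is the price buyers pay.
Supply in terms of pb becomes qs = -119 + 8(pb + 23) = 65 + 8pb. Setting this equal to demand: 543.4 - 1.2pb = 65 + 8pb, so pb = 52.
Sellers receive ps = 52 + 23 = 75; q' = 543.4 − 1.2·52 = 481.
Buyers' price falls by p* − pb = 72 − 52 = 20; sellers' price rises by ps − p* = 75 − 72 = 3.

Buyers gain £20 per unit; sellers gain £3 per unit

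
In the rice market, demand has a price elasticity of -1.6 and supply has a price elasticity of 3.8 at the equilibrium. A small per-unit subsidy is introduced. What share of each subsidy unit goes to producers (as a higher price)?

Producer share = 8/27

For a small subsidy around the equilibrium, the benefit split depends on the relative slopes, which at a point are proportional to the elasticities.
Buyer share = εs/(εs + |εd|) = 3.8/(3.8 + 1.6) = 19/27; seller share = |εd|/(εs + |εd|) = 8/27.
So producers capture 8/27 of the subsidy.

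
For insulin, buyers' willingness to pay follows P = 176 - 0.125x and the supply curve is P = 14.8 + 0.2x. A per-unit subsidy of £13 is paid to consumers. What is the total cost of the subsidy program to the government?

Pre-subsidy: 176 - 0.125x = 14.8 + 0.2x gives x* = 496 and P* = 114.
With the rebate, buyers effectively pay Pb = Ps − 13, where Ps is the price sellers receive.
On the curves, Pb = 176 - 0.125x and Ps = 14.8 + 0.2x; the wedge Ps − Pb = 13 gives 14.8 + 0.2x − (176 - 0.125x) = 13, so x' = 536.
Then Pb = 176 − 0.125·536 = 109 and Ps = 14.8 + 0.2·536 = 122.
Government outlay = subsidy × quantity = 13 × 536 = 6968.

Government cost = £6968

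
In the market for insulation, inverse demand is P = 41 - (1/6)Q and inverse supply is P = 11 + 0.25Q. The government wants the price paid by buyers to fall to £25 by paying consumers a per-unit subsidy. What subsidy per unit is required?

At a buyer price of 25, quantity demanded is 246 − 6·25 = 96.
Sellers supply 96 only when they receive Ps = 11 + 0.25·96 = 35.
s = Ps − Pb = 35 − 25 = 10.

Required subsidy s = £10 per unit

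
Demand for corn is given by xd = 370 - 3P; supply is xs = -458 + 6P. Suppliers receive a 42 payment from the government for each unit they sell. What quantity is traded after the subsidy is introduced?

x' = 178

Pre-subsidy: 370 - 3P = -458 + 6P gives P* = 92, x* = 94.
With the subsidy, sellers receive Ps = Pb + 42 for each unit, where Pb is the price buyers pay.
Supply in terms of Pb becomes xs = -458 + 6(Pb + 42) = -206 + 6Pb. Setting this equal to demand: 370 - 3Pb = -206 + 6Pb, so Pb = 64.
Sellers receive Ps = 64 + 42 = 106; x' = 370 − 3·64 = 178.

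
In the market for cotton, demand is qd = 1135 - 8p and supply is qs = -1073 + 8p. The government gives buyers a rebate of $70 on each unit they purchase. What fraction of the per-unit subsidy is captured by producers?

Pre-subsidy: 1135 - 8p = -1073 + 8p gives p* = 138, q* = 31.
With the rebate, buyers effectively pay pb = ps − 70, where ps is the price sellers receive.
Demand in terms of ps becomes qd = 1135 − 8(ps − 70) = 1695 - 8ps. Setting this equal to supply: 1695 - 8ps = -1073 + 8ps, so ps = 173.
Buyers pay pb = 173 − 70 = 103; q' = -1073 + 8·173 = 311.
Buyers' price falls by p* − pb = 138 − 103 = 35; sellers' price rises by ps − p* = 173 − 138 = 35.
So producers capture 35/70 = 0.5 of each unit of subsidy.

Producer share = 0.5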